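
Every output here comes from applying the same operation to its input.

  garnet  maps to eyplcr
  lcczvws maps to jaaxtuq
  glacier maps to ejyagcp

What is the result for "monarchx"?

The rule is to shift every letter 2 places backward in the alphabet (wrapping around).
So "monarchx" becomes "kmlypafv".

kmlypafv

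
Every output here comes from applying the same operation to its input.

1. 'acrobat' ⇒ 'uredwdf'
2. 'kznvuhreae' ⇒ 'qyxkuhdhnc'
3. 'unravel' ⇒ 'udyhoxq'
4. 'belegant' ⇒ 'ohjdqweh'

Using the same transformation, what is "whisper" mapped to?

lvshuzk

Rule — shift every letter 3 places forward in the alphabet (wrapping around), then move the first 2 characters to the end (rotate left by 2).
Applying both steps to "whisper": "zklvshu", then "lvshuzk".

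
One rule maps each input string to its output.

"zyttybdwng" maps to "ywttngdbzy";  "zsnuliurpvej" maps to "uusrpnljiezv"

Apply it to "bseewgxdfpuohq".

Rule — sort the characters into reverse alphabetical order, then move the first 2 characters to the end (rotate left by 2).
Working it through for "bseewgxdfpuohq": intermediate "xwusqpohgfeedb", final "usqpohgfeedbxw".
(Check on "zyttybdwng": → "zyywttngdb" → "ywttngdbzy" ✓)

usqpohgfeedbxw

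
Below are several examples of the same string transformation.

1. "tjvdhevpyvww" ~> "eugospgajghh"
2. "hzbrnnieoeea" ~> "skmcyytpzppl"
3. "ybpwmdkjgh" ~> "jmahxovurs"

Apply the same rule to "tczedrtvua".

What's happening: shift every letter 11 places forward in the alphabet (wrapping around).
"tczedrtvua" → "enkpocegfl".

enkpocegfl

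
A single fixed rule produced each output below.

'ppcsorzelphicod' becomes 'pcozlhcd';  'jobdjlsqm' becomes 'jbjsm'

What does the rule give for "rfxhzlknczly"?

rxzkcl

The rule is to keep every other character starting from the first (positions 1st, 3rd, 5th, ...).
For "rfxhzlknczly" the result is "rxzkcl".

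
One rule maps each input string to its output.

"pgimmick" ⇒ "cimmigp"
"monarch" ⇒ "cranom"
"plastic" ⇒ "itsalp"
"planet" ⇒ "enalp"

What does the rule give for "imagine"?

nigami

The rule is to reverse the string, then delete the first character.
For "imagine", step one produces "enigami"; step two turns that into "nigami".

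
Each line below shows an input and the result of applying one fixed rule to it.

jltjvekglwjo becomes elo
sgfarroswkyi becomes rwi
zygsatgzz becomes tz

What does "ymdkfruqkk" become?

The transformation: keep one character in every 3, starting at position 3 (positions 3rd, 6th, 9th, ...), then delete the first character.
"ymdkfruqkk" → "drk" → "rk".
(Check on "sgfarroswkyi": → "frwi" → "rwi" ✓)

rk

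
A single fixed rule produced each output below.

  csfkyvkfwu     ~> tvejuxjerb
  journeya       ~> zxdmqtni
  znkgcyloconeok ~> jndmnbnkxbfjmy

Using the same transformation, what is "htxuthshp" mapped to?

The transformation: reverse the string, then shift every letter 1 place backward in the alphabet (wrapping around).
For "htxuthshp", step one produces "phshtuxth"; step two turns that into "ogrgstwsg".
(Check on "csfkyvkfwu": → "uwfkvykfsc" → "tvejuxjerb" ✓)

ogrgstwsg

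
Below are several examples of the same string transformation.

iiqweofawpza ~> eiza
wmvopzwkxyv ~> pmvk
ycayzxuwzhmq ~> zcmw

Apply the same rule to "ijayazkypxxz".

ajxy

Looking at the pairs, the operation is to keep one character in every 3, starting at position 2 (positions 2nd, 5th, 8th, ...), then swap each adjacent pair of characters (1↔2, 3↔4, ...).
For "ijayazkypxxz", step one produces "jayx"; step two turns that into "ajxy".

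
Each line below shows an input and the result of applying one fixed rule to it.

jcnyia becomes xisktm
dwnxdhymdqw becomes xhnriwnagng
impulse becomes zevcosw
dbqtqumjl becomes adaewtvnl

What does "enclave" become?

Each output is the input with this applied: move the first 2 characters to the end (rotate left by 2), then shift every letter 10 places forward in the alphabet (wrapping around).
Applying both steps to "enclave": "claveen", then "mvkfoox".
(Check on "dbqtqumjl": → "qtqumjldb" → "adaewtvnl" ✓)

mvkfoox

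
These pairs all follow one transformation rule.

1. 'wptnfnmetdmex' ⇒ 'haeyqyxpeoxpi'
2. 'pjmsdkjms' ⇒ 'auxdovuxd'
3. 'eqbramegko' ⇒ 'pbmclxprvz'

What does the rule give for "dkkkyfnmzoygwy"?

ovvvjqyxkzjrhj

The transformation: shift every letter 11 places forward in the alphabet (wrapping around).
On "dkkkyfnmzoygwy" that produces "ovvvjqyxkzjrhj".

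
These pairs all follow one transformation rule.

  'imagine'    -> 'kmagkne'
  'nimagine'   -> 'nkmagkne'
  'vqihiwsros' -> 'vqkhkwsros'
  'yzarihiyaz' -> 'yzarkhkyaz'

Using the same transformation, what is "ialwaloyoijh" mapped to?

kalwaloyokjh

Each output is the input with this applied: replace every "i" with "k".
Applying that to "ialwaloyoijh" gives "kalwaloyokjh".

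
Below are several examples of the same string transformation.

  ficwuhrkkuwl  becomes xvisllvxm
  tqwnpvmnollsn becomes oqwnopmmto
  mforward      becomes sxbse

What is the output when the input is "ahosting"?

What's happening: shift every letter 1 place forward in the alphabet (wrapping around), then delete the first 3 characters.
Starting from "ahosting": after the first operation, "biptujoh"; after the second, "tujoh".
(Check on "ficwuhrkkuwl": → "gjdxvisllvxm" → "xvisllvxm" ✓)

tujoh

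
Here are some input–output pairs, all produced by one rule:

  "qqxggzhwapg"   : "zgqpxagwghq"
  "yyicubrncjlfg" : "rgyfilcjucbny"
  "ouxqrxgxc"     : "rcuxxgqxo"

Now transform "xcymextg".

egctyxmx

What's happening: take characters alternately from the front and the back (1st, last, 2nd, 2nd-last, ...), then swap the first and last characters.
Applying that to "xcymextg" gives "egctyxmx".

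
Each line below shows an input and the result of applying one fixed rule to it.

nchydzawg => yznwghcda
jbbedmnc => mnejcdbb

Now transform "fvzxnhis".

xzsvinfh

The rule is to sort the characters into reverse alphabetical order, then swap each adjacent pair of characters (1↔2, 3↔4, ...).
On "fvzxnhis" that produces "xzsvinfh".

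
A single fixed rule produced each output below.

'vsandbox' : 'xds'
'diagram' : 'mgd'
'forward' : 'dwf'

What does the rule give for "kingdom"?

In each case the input is transformed by: reverse the string, then keep one character in every 3, starting at position 1 (positions 1st, 4th, 7th, ...).
Starting from "kingdom": after the first operation, "modgnik"; after the second, "mgk".

mgk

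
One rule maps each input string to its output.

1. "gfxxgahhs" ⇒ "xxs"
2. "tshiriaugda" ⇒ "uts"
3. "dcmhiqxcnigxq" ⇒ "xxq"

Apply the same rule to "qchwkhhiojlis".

The transformation: sort the characters into reverse alphabetical order, then keep only the first 3 characters.
For "qchwkhhiojlis", step one produces "wsqolkjiihhhc"; step two turns that into "wsq".

wsq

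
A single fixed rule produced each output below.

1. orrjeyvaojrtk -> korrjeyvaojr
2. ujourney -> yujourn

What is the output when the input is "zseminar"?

rzsemin

Looking at the pairs, the operation is to move the last 2 characters to the front (rotate right by 2), then delete the first character.
"zseminar" → "rzsemin".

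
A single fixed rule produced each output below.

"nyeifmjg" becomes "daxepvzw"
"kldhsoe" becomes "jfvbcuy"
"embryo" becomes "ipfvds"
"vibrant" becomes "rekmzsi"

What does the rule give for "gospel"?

gvcxfj

Rule — shift every letter 9 places backward in the alphabet (wrapping around), then move the last 3 characters to the front (rotate right by 3).
Applying both steps to "gospel": "xfjgvc", then "gvcxfj".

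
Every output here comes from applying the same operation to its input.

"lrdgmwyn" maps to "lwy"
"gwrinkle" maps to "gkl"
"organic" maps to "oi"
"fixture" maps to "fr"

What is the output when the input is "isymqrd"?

ir

What's happening: swap each adjacent pair of characters (1↔2, 3↔4, ...), then keep one character in every 3, starting at position 2 (positions 2nd, 5th, 8th, ...).
On "isymqrd": the first step gives "simyrqd", and the second then gives "ir".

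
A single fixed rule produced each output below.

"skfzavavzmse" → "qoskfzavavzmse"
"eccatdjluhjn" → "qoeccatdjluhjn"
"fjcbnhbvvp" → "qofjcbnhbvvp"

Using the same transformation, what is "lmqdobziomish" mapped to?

qolmqdobziomish

The rule is to prepend "qo".
On "lmqdobziomish" that produces "qolmqdobziomish".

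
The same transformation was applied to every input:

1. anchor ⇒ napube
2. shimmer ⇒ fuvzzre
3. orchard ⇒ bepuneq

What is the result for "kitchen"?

xvgpura

Rule — shift every letter 13 places forward in the alphabet (wrapping around) — i.e. ROT13.
Doing the same to "kitchen": "xvgpura".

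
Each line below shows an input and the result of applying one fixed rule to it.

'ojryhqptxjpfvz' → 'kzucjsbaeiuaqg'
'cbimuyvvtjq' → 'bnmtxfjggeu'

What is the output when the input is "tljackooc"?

newulnvzz

Each output is the input with this applied: shift every letter 11 places forward in the alphabet (wrapping around), then move the last character to the front.
Applying both steps to "tljackooc": "ewulnvzzn", then "newulnvzz".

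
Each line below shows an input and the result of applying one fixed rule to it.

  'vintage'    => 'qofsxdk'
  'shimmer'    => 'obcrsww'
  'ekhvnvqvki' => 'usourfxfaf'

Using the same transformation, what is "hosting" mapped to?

xqrycds

The rule is to shift every letter 10 places forward in the alphabet (wrapping around), then move the last 2 characters to the front (rotate right by 2).
Applying both steps to "hosting": "rycdsxq", then "xqrycds".
(Check on "ekhvnvqvki": → "ourfxfafus" → "usourfxfaf" ✓)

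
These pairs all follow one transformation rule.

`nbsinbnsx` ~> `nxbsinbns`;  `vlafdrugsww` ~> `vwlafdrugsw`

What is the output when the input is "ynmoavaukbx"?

Rule — swap the first and last characters, then move the last character to the front.
Working it through for "ynmoavaukbx": intermediate "xnmoavaukby", final "yxnmoavaukb".

yxnmoavaukb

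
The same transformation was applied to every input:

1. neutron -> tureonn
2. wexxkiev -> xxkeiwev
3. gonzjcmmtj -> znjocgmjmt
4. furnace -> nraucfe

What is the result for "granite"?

Looking at the pairs, the operation is to move the first 3 characters to the end (rotate left by 3), then take characters alternately from the front and the back (1st, last, 2nd, 2nd-last, ...).
Starting from "granite": after the first operation, "nitegra"; after the second, "nairtge".

nairtge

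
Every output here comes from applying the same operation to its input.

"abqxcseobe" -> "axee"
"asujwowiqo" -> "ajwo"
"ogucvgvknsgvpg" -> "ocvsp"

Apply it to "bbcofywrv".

Rule — keep one character in every 3, starting at position 1 (positions 1st, 4th, 7th, ...).
So "bbcofywrv" becomes "bow".

bow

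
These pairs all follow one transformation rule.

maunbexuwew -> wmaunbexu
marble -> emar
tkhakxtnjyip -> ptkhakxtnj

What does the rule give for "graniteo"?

ograni

What's happening: move the last character to the front, then delete the last 2 characters.
On "graniteo": the first step gives "ogranite", and the second then gives "ograni".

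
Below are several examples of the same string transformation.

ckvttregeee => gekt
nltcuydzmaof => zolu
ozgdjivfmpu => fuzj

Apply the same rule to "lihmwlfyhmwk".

ywiw

Looking at the pairs, the operation is to keep one character in every 3, starting at position 2 (positions 2nd, 5th, 8th, ...), then move the first 2 characters to the end (rotate left by 2).
Applying both steps to "lihmwlfyhmwk": "iwyw", then "ywiw".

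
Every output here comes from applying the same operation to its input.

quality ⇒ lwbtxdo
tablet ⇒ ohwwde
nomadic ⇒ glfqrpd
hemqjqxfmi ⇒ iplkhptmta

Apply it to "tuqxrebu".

What's happening: move the last 3 characters to the front (rotate right by 3), then shift every letter 3 places forward in the alphabet (wrapping around).
Applying both steps to "tuqxrebu": "ebutuqxr", then "hexwxtau".

hexwxtau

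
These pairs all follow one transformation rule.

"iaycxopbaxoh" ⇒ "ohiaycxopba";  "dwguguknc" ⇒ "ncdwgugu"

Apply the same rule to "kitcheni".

Each output is the input with this applied: move the last 2 characters to the front (rotate right by 2), then delete the last character.
For "kitcheni", step one produces "nikitche"; step two turns that into "nikitch".

nikitch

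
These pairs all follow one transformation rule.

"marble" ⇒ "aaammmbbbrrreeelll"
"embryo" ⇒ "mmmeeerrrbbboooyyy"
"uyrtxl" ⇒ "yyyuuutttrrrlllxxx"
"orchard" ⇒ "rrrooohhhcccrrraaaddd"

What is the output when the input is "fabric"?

Each output is the input with this applied: swap each adjacent pair of characters (1↔2, 3↔4, ...), then repeat every character 3 times.
"fabric" → "aaafffrrrbbbccciii".

aaafffrrrbbbccciii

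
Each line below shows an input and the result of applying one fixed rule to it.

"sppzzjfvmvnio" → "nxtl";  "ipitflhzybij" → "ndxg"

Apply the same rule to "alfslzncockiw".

jjai

The transformation: keep one character in every 3, starting at position 2 (positions 2nd, 5th, 8th, ...), then shift every letter 2 places backward in the alphabet (wrapping around).
For "alfslzncockiw", step one produces "llck"; step two turns that into "jjai".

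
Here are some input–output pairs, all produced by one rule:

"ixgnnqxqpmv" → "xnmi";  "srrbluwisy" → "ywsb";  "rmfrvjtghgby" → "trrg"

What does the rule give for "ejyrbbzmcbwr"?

zreb

Looking at the pairs, the operation is to keep one character in every 3, starting at position 1 (positions 1st, 4th, 7th, ...), then sort the characters into reverse alphabetical order.
On "ejyrbbzmcbwr": the first step gives "erzb", and the second then gives "zreb".
(Check on "srrbluwisy": → "sbwy" → "ywsb" ✓)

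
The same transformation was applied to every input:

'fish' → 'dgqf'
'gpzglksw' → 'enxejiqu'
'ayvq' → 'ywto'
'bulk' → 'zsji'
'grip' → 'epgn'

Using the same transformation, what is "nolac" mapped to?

In each case the input is transformed by: shift every letter 2 places backward in the alphabet (wrapping around).
So "nolac" becomes "lmjya".

lmjya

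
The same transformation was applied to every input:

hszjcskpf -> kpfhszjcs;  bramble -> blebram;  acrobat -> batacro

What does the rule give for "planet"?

The rule is to move the last 3 characters to the front (rotate right by 3).
Doing the same to "planet": "netpla".

netpla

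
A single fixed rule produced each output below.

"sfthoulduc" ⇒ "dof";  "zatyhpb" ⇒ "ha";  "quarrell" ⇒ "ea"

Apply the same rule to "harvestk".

sr

Looking at the pairs, the operation is to reverse the string, then keep one character in every 3, starting at position 3 (positions 3rd, 6th, 9th, ...).
For "harvestk", step one produces "ktsevrah"; step two turns that into "sr".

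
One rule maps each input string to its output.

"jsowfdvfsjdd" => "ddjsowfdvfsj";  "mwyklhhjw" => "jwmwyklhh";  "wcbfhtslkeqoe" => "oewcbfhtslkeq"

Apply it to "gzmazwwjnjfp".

Rule — move the last 2 characters to the front (rotate right by 2).
On "gzmazwwjnjfp" that produces "fpgzmazwwjnj".

fpgzmazwwjnj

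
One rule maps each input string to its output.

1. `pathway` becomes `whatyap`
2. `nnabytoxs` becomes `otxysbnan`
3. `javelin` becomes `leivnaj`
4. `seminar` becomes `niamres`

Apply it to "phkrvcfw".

cvfrwkph

Looking at the pairs, the operation is to move the last 3 characters to the front (rotate right by 3), then take characters alternately from the front and the back (1st, last, 2nd, 2nd-last, ...).
On "phkrvcfw": the first step gives "cfwphkrv", and the second then gives "cvfrwkph".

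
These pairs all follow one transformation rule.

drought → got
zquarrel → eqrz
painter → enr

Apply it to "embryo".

Each output is the input with this applied: sort the characters into alphabetical order, then keep every other character starting from the second (positions 2nd, 4th, 6th, ...).
For "embryo", step one produces "bemory"; step two turns that into "eoy".

eoy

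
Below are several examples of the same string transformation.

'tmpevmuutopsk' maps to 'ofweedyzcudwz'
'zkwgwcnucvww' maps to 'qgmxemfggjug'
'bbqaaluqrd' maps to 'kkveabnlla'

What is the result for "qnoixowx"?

shyghaxy

In each case the input is transformed by: shift every letter 10 places forward in the alphabet (wrapping around), then move the first 3 characters to the end (rotate left by 3).
So "qnoixowx" becomes "shyghaxy".
(Check on "bbqaaluqrd": → "llakkveabn" → "kkveabnlla" ✓)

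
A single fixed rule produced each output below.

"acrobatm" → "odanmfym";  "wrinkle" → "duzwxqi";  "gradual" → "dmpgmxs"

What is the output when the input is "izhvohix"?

Looking at the pairs, the operation is to move the first character to the end, then shift every letter 12 places forward in the alphabet (wrapping around).
Applying both steps to "izhvohix": "zhvohixi", then "lthatuju".

lthatuju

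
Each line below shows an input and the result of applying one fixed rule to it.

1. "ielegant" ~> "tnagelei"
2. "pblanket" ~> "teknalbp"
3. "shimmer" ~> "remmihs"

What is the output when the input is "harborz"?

What's happening: reverse the string.
So "harborz" becomes "zrobrah".

zrobrah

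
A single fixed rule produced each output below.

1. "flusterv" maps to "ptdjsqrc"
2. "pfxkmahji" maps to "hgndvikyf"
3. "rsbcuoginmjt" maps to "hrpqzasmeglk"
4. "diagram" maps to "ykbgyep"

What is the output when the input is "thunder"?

cprfslb

Looking at the pairs, the operation is to move the last 2 characters to the front (rotate right by 2), then shift every letter 2 places backward in the alphabet (wrapping around).
On "thunder" that produces "cprfslb".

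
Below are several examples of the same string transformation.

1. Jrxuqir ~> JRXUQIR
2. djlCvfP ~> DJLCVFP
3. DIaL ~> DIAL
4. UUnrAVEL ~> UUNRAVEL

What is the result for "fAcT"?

What's happening: convert every letter to uppercase.
On "fAcT" that produces "FACT".

FACT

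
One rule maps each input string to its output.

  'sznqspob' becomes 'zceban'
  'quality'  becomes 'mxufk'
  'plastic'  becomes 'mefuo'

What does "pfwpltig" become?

The rule is to delete the first 2 characters, then shift every letter 12 places forward in the alphabet (wrapping around).
For "pfwpltig", step one produces "wpltig"; step two turns that into "ibxfus".

ibxfus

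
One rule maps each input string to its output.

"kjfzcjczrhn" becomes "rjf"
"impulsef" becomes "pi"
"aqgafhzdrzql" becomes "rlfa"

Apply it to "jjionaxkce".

njc

Looking at the pairs, the operation is to sort the characters into reverse alphabetical order, then keep one character in every 3, starting at position 3 (positions 3rd, 6th, 9th, ...).
"jjionaxkce" → "xonkjjieca" → "njc".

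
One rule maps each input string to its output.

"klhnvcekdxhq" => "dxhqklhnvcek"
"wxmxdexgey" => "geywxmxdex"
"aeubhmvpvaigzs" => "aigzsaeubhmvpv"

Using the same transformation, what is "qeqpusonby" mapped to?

The rule is to swap the front and back halves of the string, then move the first 2 characters to the end (rotate left by 2).
For "qeqpusonby", step one produces "sonbyqeqpu"; step two turns that into "nbyqeqpuso".

nbyqeqpuso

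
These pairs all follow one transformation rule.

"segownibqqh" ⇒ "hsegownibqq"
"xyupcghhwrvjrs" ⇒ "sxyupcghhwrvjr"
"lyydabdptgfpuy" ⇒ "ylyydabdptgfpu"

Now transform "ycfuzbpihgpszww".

Each output is the input with this applied: move the last character to the front.
"ycfuzbpihgpszww" → "wycfuzbpihgpszw".

wycfuzbpihgpszw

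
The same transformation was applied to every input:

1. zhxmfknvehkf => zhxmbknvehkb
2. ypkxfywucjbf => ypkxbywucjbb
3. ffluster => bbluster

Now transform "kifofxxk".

kibobxxk

The rule is to replace every "f" with "b".
For "kifofxxk" the result is "kibobxxk".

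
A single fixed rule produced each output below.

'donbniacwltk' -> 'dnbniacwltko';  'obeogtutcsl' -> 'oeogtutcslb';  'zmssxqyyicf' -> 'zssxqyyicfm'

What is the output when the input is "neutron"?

Rule — move the first character to the end, then swap the first and last characters.
Applying that to "neutron" gives "nutrone".

nutrone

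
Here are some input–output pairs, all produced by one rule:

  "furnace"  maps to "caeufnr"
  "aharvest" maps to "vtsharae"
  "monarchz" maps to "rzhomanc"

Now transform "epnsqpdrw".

The transformation: swap each adjacent pair of characters (1↔2, 3↔4, ...), then move the last 3 characters to the front (rotate right by 3).
Applying both steps to "epnsqpdrw": "pesnpqrdw", then "rdwpesnpq".

rdwpesnpq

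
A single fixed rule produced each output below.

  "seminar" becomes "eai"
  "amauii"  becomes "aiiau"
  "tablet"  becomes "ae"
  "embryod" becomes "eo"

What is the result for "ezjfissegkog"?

In each case the input is transformed by: take characters alternately from the front and the back (1st, last, 2nd, 2nd-last, ...), then keep only the vowels.
Working it through for "ezjfissegkog": intermediate "egzojkfgiess", final "eoie".

eoie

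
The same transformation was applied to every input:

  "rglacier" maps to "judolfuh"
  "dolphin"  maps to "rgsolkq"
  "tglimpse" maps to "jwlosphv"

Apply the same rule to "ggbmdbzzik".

In each case the input is transformed by: shift every letter 3 places forward in the alphabet (wrapping around), then swap each adjacent pair of characters (1↔2, 3↔4, ...).
Doing the same to "ggbmdbzzik": "jjpeegccnl".

jjpeegccnl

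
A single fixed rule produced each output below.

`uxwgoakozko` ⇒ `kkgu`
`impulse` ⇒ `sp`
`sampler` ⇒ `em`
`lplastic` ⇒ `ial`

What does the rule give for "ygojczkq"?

The rule is to reverse the string, then keep one character in every 3, starting at position 2 (positions 2nd, 5th, 8th, ...).
"ygojczkq" → "qkzcjogy" → "kjy".

kjy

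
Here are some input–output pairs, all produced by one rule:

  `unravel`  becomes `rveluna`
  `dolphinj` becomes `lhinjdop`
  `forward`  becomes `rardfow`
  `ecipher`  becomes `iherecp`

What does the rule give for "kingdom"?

ndomkig

Each output is the input with this applied: move the first 3 characters to the end (rotate left by 3), then swap the first and last characters.
On "kingdom": the first step gives "gdomkin", and the second then gives "ndomkig".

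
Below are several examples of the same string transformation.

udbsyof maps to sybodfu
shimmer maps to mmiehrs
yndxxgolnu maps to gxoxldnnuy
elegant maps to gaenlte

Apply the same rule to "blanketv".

Rule — take characters alternately from the front and the back (1st, last, 2nd, 2nd-last, ...), then reverse the string.
On "blanketv": the first step gives "bvltaenk", and the second then gives "kneatlvb".
(Check on "shimmer": → "srheimm" → "mmiehrs" ✓)

kneatlvb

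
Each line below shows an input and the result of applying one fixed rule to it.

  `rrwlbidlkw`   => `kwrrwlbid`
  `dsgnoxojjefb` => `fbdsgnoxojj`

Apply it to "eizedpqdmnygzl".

Looking at the pairs, the operation is to move the last 2 characters to the front (rotate right by 2), then delete the last character.
On "eizedpqdmnygzl": the first step gives "zleizedpqdmnyg", and the second then gives "zleizedpqdmny".

zleizedpqdmny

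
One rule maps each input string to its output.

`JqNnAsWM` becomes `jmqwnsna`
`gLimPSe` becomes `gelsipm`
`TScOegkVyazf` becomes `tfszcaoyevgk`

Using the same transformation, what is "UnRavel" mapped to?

In each case the input is transformed by: take characters alternately from the front and the back (1st, last, 2nd, 2nd-last, ...), then convert every letter to lowercase.
For "UnRavel", step one produces "UlneRva"; step two turns that into "ulnerva".

ulnerva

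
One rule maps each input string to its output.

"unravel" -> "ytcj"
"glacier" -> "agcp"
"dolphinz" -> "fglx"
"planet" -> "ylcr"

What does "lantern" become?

rcpl

The pattern: shift every letter 2 places backward in the alphabet (wrapping around), then keep only the last 4 characters.
Applying both steps to "lantern": "jylrcpl", then "rcpl".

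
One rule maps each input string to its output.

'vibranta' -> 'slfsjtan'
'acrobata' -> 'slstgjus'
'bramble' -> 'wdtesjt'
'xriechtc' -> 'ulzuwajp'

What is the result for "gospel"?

Each output is the input with this applied: shift every letter 8 places backward in the alphabet (wrapping around), then reverse the string.
On "gospel": the first step gives "ygkhwd", and the second then gives "dwhkgy".
(Check on "bramble": → "tjsetdw" → "wdtesjt" ✓)

dwhkgy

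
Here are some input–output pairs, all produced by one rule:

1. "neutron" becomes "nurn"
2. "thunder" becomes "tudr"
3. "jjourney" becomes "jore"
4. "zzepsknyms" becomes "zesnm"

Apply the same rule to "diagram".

darm

Each output is the input with this applied: keep every other character starting from the first (positions 1st, 3rd, 5th, ...).
On "diagram" that produces "darm".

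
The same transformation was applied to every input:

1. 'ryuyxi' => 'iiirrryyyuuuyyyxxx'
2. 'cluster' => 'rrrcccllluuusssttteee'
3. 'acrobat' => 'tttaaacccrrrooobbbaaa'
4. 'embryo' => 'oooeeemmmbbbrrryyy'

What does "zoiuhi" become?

iiizzzoooiiiuuuhhh

Looking at the pairs, the operation is to move the last character to the front, then repeat every character 3 times.
Starting from "zoiuhi": after the first operation, "izoiuh"; after the second, "iiizzzoooiiiuuuhhh".
(Check on "acrobat": → "tacroba" → "tttaaacccrrrooobbbaaa" ✓)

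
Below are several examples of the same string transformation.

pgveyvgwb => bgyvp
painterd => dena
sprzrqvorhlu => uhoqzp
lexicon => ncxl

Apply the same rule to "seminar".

The pattern: reverse the string, then keep every other character starting from the first (positions 1st, 3rd, 5th, ...).
Starting from "seminar": after the first operation, "ranimes"; after the second, "rnms".

rnms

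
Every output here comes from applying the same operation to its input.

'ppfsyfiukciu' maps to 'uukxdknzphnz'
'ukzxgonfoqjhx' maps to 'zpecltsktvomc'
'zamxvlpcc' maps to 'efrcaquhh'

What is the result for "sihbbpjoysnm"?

xnmgguotdxsr

What's happening: shift every letter 5 places forward in the alphabet (wrapping around).
So "sihbbpjoysnm" becomes "xnmgguotdxsr".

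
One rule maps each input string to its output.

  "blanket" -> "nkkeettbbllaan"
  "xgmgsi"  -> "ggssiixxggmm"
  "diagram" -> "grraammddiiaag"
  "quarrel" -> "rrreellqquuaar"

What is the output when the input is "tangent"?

geennttttaanng

Each output is the input with this applied: double every character, then swap the front and back halves of the string.
Working it through for "tangent": intermediate "ttaannggeenntt", final "geennttttaanng".
(Check on "xgmgsi": → "xxggmmggssii" → "ggssiixxggmm" ✓)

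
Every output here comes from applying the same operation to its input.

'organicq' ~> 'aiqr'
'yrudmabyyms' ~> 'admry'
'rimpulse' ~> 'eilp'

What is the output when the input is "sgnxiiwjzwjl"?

The pattern: keep every other character starting from the second (positions 2nd, 4th, 6th, ...), then sort the characters into alphabetical order.
For "sgnxiiwjzwjl" the result is "gijlwx".

gijlwx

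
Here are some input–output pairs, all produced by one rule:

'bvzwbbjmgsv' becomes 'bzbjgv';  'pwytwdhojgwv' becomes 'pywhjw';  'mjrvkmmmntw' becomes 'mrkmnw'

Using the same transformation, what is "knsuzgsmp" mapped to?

kszsp

The rule is to keep every other character starting from the first (positions 1st, 3rd, 5th, ...).
On "knsuzgsmp" that produces "kszsp".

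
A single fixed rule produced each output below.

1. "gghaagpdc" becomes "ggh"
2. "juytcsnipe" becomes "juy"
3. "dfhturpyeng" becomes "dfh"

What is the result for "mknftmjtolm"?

The pattern: keep only the first 3 characters.
Doing the same to "mknftmjtolm": "mkn".

mkn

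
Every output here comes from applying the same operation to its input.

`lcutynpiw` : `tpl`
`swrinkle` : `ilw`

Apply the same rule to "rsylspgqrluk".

lglr

The pattern: move the first 2 characters to the end (rotate left by 2), then keep one character in every 3, starting at position 2 (positions 2nd, 5th, 8th, ...).
Doing the same to "rsylspgqrluk": "lglr".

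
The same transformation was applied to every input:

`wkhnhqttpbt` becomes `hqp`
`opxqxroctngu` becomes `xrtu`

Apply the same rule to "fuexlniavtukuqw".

The transformation: keep one character in every 3, starting at position 3 (positions 3rd, 6th, 9th, ...).
So "fuexlniavtukuqw" becomes "envkw".

envkw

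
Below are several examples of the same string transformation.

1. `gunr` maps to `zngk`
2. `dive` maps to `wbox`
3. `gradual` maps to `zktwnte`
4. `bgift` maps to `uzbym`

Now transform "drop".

The rule is to shift every letter 7 places backward in the alphabet (wrapping around).
Applying that to "drop" gives "wkhi".

wkhi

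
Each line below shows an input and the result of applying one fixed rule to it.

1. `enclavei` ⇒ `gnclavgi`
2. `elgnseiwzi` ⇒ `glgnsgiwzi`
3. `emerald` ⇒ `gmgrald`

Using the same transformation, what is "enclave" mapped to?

gnclavg

In each case the input is transformed by: replace every "e" with "g".
Doing the same to "enclave": "gnclavg".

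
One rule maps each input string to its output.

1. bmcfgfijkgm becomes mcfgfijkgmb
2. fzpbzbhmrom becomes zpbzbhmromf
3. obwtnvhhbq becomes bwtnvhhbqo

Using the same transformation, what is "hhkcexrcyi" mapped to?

hkcexrcyih

Looking at the pairs, the operation is to move the first character to the end.
On "hhkcexrcyi" that produces "hkcexrcyih".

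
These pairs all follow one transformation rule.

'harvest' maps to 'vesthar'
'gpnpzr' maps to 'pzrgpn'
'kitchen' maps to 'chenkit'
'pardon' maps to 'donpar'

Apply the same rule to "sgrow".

owsgr

The pattern: move the first 3 characters to the end (rotate left by 3).
Applying that to "sgrow" gives "owsgr".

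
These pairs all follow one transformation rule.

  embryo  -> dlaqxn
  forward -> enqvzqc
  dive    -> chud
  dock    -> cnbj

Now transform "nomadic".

The rule is to shift every letter 1 place backward in the alphabet (wrapping around).
For "nomadic" the result is "mnlzchb".

mnlzchb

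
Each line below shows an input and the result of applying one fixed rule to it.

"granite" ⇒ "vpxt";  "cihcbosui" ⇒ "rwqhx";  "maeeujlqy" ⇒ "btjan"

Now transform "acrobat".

pgqi

The pattern: keep every other character starting from the first (positions 1st, 3rd, 5th, ...), then shift every letter 11 places backward in the alphabet (wrapping around).
Starting from "acrobat": after the first operation, "arbt"; after the second, "pgqi".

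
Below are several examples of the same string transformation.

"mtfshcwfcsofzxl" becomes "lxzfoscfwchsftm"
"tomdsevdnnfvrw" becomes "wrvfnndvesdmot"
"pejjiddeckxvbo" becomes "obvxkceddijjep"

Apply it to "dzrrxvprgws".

The pattern: reverse the string.
Applying that to "dzrrxvprgws" gives "swgrpvxrrzd".

swgrpvxrrzd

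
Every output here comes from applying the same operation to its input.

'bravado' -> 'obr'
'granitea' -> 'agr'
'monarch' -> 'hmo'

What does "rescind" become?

Each output is the input with this applied: move the last character to the front, then keep only the first 3 characters.
So "rescind" becomes "dre".

dre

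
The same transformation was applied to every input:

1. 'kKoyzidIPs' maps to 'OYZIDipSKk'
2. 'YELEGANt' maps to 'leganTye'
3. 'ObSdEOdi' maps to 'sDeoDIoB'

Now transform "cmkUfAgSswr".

What's happening: move the first 2 characters to the end (rotate left by 2), then flip the case of every letter.
For "cmkUfAgSswr" the result is "KuFaGsSWRCM".

KuFaGsSWRCM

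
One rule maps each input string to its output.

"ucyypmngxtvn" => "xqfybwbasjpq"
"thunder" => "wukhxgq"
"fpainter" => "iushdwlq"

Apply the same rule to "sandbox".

vadrqeg

The pattern: shift every letter 3 places forward in the alphabet (wrapping around), then take characters alternately from the front and the back (1st, last, 2nd, 2nd-last, ...).
Starting from "sandbox": after the first operation, "vdqgera"; after the second, "vadrqeg".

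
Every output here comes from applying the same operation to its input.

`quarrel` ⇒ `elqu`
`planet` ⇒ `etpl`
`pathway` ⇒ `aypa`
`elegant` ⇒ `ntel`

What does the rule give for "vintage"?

gevi

Looking at the pairs, the operation is to move the last 2 characters to the front (rotate right by 2), then keep only the first 4 characters.
Working it through for "vintage": intermediate "gevinta", final "gevi".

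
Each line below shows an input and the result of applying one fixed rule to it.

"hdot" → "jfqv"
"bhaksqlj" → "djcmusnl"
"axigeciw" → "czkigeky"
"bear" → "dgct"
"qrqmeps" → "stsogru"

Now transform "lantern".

Looking at the pairs, the operation is to shift every letter 2 places forward in the alphabet (wrapping around).
"lantern" → "ncpvgtp".

ncpvgtp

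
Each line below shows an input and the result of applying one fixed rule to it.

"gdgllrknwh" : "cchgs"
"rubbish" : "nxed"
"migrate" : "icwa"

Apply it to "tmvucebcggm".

What's happening: keep every other character starting from the first (positions 1st, 3rd, 5th, ...), then shift every letter 4 places backward in the alphabet (wrapping around).
Doing the same to "tmvucebcggm": "pryxci".

pryxci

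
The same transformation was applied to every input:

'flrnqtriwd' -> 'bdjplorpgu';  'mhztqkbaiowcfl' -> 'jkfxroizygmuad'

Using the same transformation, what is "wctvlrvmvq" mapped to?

The transformation: shift every letter 2 places backward in the alphabet (wrapping around), then move the last character to the front.
For "wctvlrvmvq", step one produces "uartjptkto"; step two turns that into "ouartjptkt".

ouartjptkt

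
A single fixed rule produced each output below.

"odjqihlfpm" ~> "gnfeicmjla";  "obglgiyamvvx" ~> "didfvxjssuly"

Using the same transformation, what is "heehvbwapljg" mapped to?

What's happening: move the first 2 characters to the end (rotate left by 2), then shift every letter 3 places backward in the alphabet (wrapping around).
"heehvbwapljg" → "ehvbwapljghe" → "besytxmigdeb".

besytxmigdeb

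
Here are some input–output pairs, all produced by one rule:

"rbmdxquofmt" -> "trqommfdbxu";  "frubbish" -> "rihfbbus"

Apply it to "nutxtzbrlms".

uttsrnmlbzx

The transformation: sort the characters into reverse alphabetical order, then move the first 2 characters to the end (rotate left by 2).
So "nutxtzbrlms" becomes "uttsrnmlbzx".
(Check on "frubbish": → "usrihfbb" → "rihfbbus" ✓)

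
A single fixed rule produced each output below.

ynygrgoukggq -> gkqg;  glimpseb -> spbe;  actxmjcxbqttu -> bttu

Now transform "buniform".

Rule — swap each adjacent pair of characters (1↔2, 3↔4, ...), then keep only the last 4 characters.
For "buniform", step one produces "ubinofmr"; step two turns that into "ofmr".

ofmr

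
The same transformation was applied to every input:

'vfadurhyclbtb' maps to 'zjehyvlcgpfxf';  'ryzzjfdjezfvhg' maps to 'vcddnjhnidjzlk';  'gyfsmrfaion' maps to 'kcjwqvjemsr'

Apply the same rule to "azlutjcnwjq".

The pattern: shift every letter 4 places forward in the alphabet (wrapping around).
So "azlutjcnwjq" becomes "edpyxngranu".

edpyxngranu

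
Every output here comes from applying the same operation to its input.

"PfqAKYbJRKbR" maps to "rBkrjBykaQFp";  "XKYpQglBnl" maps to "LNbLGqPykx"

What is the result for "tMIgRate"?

ETArGimT

Each output is the input with this applied: reverse the string, then flip the case of every letter.
Starting from "tMIgRate": after the first operation, "etaRgIMt"; after the second, "ETArGimT".
(Check on "XKYpQglBnl": → "lnBlgQpYKX" → "LNbLGqPykx" ✓)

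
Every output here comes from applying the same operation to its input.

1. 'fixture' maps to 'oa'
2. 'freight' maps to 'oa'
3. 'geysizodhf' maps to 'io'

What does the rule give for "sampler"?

Looking at the pairs, the operation is to shift every letter 9 places forward in the alphabet (wrapping around), then keep only the vowels.
Starting from "sampler": after the first operation, "bjvyuna"; after the second, "ua".

ua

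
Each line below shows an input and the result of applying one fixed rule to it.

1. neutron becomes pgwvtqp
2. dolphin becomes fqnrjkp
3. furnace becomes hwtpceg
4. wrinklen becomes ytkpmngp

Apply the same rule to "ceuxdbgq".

Looking at the pairs, the operation is to shift every letter 2 places forward in the alphabet (wrapping around).
On "ceuxdbgq" that produces "egwzfdis".

egwzfdis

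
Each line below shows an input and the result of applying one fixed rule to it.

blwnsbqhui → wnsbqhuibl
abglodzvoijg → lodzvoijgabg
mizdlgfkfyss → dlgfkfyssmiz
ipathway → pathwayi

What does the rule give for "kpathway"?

pathwayk

What's happening: move the last 3 characters to the front (rotate right by 3), then swap the front and back halves of the string.
For "kpathway" the result is "pathwayk".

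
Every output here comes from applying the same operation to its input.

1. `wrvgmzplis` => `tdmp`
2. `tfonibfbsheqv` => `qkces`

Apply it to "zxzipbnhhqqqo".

What's happening: keep one character in every 3, starting at position 1 (positions 1st, 4th, 7th, ...), then shift every letter 3 places backward in the alphabet (wrapping around).
For "zxzipbnhhqqqo", step one produces "zinqo"; step two turns that into "wfknl".

wfknl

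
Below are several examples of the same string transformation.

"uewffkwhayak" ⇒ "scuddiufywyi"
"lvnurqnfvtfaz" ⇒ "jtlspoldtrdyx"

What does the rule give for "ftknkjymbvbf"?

What's happening: shift every letter 2 places backward in the alphabet (wrapping around).
For "ftknkjymbvbf" the result is "drilihwkztzd".

drilihwkztzd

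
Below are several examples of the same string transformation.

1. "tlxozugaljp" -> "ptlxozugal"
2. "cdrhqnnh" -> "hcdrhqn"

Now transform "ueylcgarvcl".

lueylcgarv

The pattern: move the last character to the front, then delete the last character.
On "ueylcgarvcl" that produces "lueylcgarv".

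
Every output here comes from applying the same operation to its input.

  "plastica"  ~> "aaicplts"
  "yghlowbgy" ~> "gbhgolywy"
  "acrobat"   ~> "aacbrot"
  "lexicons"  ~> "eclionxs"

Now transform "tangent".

In each case the input is transformed by: sort the characters into alphabetical order, then swap each adjacent pair of characters (1↔2, 3↔4, ...).
Doing the same to "tangent": "eangtnt".

eangtnt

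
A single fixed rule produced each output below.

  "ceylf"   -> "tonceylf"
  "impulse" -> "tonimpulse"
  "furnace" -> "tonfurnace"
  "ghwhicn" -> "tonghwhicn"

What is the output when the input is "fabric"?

In each case the input is transformed by: prepend "ton".
Doing the same to "fabric": "tonfabric".

tonfabric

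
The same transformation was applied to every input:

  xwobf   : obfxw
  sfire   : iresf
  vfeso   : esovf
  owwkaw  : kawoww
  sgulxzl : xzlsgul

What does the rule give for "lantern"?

ernlant

What's happening: move the last 3 characters to the front (rotate right by 3).
For "lantern" the result is "ernlant".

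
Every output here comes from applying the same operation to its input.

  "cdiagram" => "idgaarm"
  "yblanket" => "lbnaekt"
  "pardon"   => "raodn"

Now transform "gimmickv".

miimkcv

What's happening: delete the first character, then swap each adjacent pair of characters (1↔2, 3↔4, ...).
Working it through for "gimmickv": intermediate "immickv", final "miimkcv".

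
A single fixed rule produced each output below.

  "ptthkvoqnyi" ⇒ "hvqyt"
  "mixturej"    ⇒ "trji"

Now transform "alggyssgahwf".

Each output is the input with this applied: keep every other character starting from the second (positions 2nd, 4th, 6th, ...), then move the first character to the end.
So "alggyssgahwf" becomes "gsghfl".

gsghfl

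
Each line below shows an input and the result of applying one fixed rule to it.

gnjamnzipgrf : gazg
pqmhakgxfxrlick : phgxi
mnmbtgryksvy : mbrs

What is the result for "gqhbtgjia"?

The rule is to keep one character in every 3, starting at position 1 (positions 1st, 4th, 7th, ...).
"gqhbtgjia" → "gbj".

gbj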